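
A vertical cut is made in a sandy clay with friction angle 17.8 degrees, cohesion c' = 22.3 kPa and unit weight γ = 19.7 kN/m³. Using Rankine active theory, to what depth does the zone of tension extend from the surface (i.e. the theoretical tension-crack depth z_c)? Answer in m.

K_a = tan²(45° − 17.8°/2) = 0.5318; √K_a = 0.7292.
The active pressure is zero where K_a γ z = 2c√K_a, so z_c = 2c/(γ√K_a) = 2×22.3/(19.7×0.7292) = 3.105 m.

3.10 m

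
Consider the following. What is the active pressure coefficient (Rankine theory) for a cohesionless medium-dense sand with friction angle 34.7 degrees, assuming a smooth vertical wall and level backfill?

0.274

K_a = tan²(45° − φ/2) = tan²(27.65°) = 0.2745.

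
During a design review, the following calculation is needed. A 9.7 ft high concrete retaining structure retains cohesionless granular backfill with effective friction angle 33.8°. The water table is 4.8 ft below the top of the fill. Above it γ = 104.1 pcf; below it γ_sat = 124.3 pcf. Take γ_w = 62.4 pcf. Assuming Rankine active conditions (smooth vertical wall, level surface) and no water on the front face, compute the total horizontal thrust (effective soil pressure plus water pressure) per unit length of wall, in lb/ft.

K_a = tan²(45° − φ/2) = 0.2851.
γ' = 124.3 − 62.4 = 61.90 pcf. Depth below WT = 4.9 ft.
σ'_h at WT = K_a γ d_w = 142.5 psf; at base = 142.5 + K_a γ' × 4.9 = 228.9 psf.
P₁ (0–4.8 ft) = ½×142.5×4.8 = 341.9. P₂ (4.8–9.7 ft) = ½(142.5+228.9)×4.9 = 909.9.
P_w = ½ γ_w h₂² = 0.5×62.4×4.9² = 749.1. Total = 341.9+909.9+749.1 = 2001 lb/ft.

2000 lb/ft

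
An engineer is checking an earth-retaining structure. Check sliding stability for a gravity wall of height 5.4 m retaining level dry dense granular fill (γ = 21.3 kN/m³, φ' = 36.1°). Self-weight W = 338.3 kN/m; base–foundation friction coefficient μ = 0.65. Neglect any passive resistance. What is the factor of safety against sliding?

2.74

K_a = tan²(45° − 36.1°/2) = 0.2585.
P_a = ½K_aγH² = 0.5×0.2585×21.3×5.4² = 80.28 kN/m, acting at H/3 = 1.800 m above the base.
FS_sliding = μW / P_a = 0.65×338.3 / 80.28 = 2.739.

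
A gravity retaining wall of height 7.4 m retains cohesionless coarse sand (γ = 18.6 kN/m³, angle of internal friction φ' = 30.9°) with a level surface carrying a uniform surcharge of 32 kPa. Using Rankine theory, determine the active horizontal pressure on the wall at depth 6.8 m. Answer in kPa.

50.9 kPa

K_a = (1 − sin φ)/(1 + sin φ) = 0.3214.
σ_v = γz + q = 18.6 × 6.8 + 32 = 158.5 kPa.
σ_h = K_a σ_v = 0.3214 × 158.5 = 50.94 kPa.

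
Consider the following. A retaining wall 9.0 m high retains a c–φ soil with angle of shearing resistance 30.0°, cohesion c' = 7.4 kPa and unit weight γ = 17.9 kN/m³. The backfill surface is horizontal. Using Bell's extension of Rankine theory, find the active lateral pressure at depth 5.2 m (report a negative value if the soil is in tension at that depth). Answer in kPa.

22.5 kPa

K_a = (1 − sin φ)/(1 + sin φ) = 0.3333.
σ_a = K_a γ z − 2c√K_a = 0.3333×17.9×5.2 − 2×7.4×0.5774 = 22.48 kPa.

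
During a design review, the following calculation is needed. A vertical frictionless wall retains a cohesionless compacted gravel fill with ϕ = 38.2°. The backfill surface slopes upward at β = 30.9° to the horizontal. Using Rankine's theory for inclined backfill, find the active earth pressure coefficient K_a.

0.366

K_a = cos β · (cos β − √(cos²β − cos²φ)) / (cos β + √(cos²β − cos²φ)).
cos β = 0.8581, cos φ = 0.7859, √(cos²β − cos²φ) = 0.3445.
K_a = 0.8581 × (0.8581 − 0.3445)/(0.8581 + 0.3445) = 0.3664.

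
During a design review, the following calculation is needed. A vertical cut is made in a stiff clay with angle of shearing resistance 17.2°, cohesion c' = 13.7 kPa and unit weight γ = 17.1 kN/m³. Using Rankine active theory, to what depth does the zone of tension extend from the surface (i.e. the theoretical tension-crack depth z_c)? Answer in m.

2.17 m

K_a = tan²(45° − 17.2°/2) = 0.5436; √K_a = 0.7373.
The active pressure is zero where K_a γ z = 2c√K_a, so z_c = 2c/(γ√K_a) = 2×13.7/(17.1×0.7373) = 2.173 m.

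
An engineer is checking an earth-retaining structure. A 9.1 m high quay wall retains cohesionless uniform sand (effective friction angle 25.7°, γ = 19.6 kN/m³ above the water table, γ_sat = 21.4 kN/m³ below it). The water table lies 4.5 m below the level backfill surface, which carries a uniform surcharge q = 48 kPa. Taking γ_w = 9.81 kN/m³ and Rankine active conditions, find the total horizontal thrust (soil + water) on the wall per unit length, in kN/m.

563 kN/m

K_a = tan²(45° − φ/2) = 0.3950.
γ' = 21.4 − 9.81 = 11.59 kN/m³. h₂ = H − d_w = 4.6 m.
σ'_h: at surface K_a·q = 18.96; at WT K_a(q+γd_w) = 53.80; at base K_a(q+γd_w+γ'h₂) = 74.86 kPa.
P₁ = ½(18.96+53.80)×4.5 = 163.7; P₂ = ½(53.80+74.86)×4.6 = 295.9; P_w = ½γ_w h₂² = 103.8.
Total = 163.7+295.9+103.8 = 563.4 kN/m.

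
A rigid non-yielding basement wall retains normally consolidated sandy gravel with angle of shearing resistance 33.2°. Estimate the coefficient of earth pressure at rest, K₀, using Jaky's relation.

K₀ = 1 − sin φ' = 1 − sin 33.2° = 0.4524.

0.452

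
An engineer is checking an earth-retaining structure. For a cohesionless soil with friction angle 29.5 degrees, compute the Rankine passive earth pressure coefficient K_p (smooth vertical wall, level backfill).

K_p = (1 + sin φ)/(1 − sin φ) = tan²(45° + 29.5°/2) = 2.940.

2.94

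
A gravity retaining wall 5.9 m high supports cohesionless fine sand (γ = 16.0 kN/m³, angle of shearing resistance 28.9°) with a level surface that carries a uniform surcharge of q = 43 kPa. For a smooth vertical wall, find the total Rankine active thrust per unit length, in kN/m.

185 kN/m

K_a = tan²(45° − φ/2) = 0.3484.
Soil triangle: ½ K_a γ H² = 0.5×0.3484×16.0×5.9² = 97.01 kN/m.
Surcharge rectangle: K_a q H = 0.3484×43×5.9 = 88.38 kN/m.
Total = 97.01 + 88.38 = 185.4 kN/m.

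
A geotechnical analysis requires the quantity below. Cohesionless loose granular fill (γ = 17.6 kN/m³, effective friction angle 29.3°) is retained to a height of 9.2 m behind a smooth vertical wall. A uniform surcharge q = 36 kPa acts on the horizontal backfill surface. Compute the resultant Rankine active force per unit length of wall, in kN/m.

K_a = tan²(45° − φ/2) = 0.3428.
Soil triangle: ½ K_a γ H² = 0.5×0.3428×17.6×9.2² = 255.4 kN/m.
Surcharge rectangle: K_a q H = 0.3428×36×9.2 = 113.5 kN/m.
Total = 255.4 + 113.5 = 368.9 kN/m.

369 kN/m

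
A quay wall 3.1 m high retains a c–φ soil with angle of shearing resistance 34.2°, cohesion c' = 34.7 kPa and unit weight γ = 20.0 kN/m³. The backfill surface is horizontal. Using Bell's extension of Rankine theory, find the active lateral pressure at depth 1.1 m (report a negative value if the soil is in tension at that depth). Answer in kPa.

-30.6 kPa

K_a = (1 − sin φ)/(1 + sin φ) = 0.2803.
σ_a = K_a γ z − 2c√K_a = 0.2803×20.0×1.1 − 2×34.7×0.5295 = -30.58 kPa.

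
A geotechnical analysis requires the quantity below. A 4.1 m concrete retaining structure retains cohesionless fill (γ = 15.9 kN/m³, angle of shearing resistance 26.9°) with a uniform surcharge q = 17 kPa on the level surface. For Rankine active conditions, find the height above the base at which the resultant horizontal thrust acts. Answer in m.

K_a = 0.3770.
Triangular part P₁ = ½K_aγH² = 50.38 at H/3 = 1.367 m; rectangular part P₂ = K_a q H = 26.28 at H/2 = 2.050 m.
ȳ = (P₁·1.367 + P₂·2.050)/(P₁+P₂) = 1.601 m.

1.60 m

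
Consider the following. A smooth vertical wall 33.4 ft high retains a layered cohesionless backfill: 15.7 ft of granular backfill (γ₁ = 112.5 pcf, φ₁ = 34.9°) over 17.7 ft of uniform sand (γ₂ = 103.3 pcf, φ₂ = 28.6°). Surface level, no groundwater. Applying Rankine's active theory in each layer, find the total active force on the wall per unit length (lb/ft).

K_a1 = tan²(45°−34.9°/2) = 0.2721; K_a2 = tan²(45°−28.6°/2) = 0.3525.
Layer 1: σ at base = K_a1 γ₁ h₁ = 480.7 psf; P₁ = ½×480.7×15.7 = 3773.
Layer 2: σ_v at top = γ₁h₁ = 1766; σ_h top = K_a2×1766 = 622.7; σ_h base = K_a2×(1766+103.3×17.7) = 1267.
P₂ = ½(622.7+1267)×17.7 = 16730. Total P_a = 3773+16730 = 20500 lb/ft.

20500 lb/ft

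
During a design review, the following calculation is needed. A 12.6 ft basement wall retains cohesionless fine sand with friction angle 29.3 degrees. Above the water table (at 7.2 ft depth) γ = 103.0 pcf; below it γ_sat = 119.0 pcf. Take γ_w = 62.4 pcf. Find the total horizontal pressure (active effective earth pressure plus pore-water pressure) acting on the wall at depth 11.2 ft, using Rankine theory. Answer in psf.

581 psf

K_a = (1 − sin φ)/(1 + sin φ) = 0.3428.
γ' = 119.0 − 62.4 = 56.60 pcf.
Effective vertical stress at 11.2 ft: σ'_v = 103.0×7.2 + 56.60×4.00 = 968.0 psf.
σ'_h = K_a σ'_v = 0.3428 × 968.0 = 331.9 psf; u = γ_w × 4.00 = 249.6 psf.
Total σ_h = 331.9 + 249.6 = 581.5 psf.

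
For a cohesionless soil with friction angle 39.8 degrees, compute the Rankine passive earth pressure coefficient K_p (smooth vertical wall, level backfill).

4.56

K_p = (1 + sin φ)/(1 − sin φ) = tan²(45° + 39.8°/2) = 4.557.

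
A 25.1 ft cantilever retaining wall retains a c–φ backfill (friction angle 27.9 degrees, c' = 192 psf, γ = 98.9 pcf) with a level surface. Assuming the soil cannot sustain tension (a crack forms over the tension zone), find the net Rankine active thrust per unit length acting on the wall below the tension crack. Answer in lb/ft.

K_a = 0.3625; √K_a = 0.6020.
Tension-crack depth z_c = 2c/(γ√K_a) = 2×192/(98.9×0.6020) = 6.449 ft.
σ_a at base = K_a γ H − 2c√K_a = 0.3625×98.9×25.1 − 2×192×0.6020 = 668.6 psf.
P_a = ½ × 668.6 × (H − z_c) = 0.5×668.6×18.65 = 6235 lb/ft.

6230 lb/ft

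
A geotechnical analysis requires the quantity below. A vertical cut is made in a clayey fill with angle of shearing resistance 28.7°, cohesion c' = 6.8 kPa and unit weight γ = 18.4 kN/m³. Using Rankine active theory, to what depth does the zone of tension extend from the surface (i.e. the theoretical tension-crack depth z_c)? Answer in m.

K_a = tan²(45° − 28.7°/2) = 0.3511; √K_a = 0.5926.
The active pressure is zero where K_a γ z = 2c√K_a, so z_c = 2c/(γ√K_a) = 2×6.8/(18.4×0.5926) = 1.247 m.

1.25 m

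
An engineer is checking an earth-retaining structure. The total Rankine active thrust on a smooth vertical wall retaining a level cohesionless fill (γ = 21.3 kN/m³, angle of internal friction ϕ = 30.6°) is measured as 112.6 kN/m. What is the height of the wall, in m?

K_a = 0.3253. P_a = ½ K_a γ H² ⇒ H = √(2P_a/(K_a γ)).
H = √(2×112.6/(0.3253×21.3)) = 5.701 m.

5.70 m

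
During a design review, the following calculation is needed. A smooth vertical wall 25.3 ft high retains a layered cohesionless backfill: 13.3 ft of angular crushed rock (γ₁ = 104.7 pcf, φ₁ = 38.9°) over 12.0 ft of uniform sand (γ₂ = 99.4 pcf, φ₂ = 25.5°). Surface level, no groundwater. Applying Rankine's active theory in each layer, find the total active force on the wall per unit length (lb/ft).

K_a1 = tan²(45°−38.9°/2) = 0.2285; K_a2 = tan²(45°−25.5°/2) = 0.3981.
Layer 1: σ at base = K_a1 γ₁ h₁ = 318.2 psf; P₁ = ½×318.2×13.3 = 2116.
Layer 2: σ_v at top = γ₁h₁ = 1393; σ_h top = K_a2×1393 = 554.4; σ_h base = K_a2×(1393+99.4×12.0) = 1029.
P₂ = ½(554.4+1029)×12.0 = 9501. Total P_a = 2116+9501 = 11620 lb/ft.

11600 lb/ft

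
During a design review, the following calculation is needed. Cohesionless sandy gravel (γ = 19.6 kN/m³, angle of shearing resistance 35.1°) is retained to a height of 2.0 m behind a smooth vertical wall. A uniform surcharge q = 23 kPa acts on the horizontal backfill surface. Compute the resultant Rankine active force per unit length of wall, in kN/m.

23.0 kN/m

K_a = tan²(45° − φ/2) = 0.2698.
Soil triangle: ½ K_a γ H² = 0.5×0.2698×19.6×2.0² = 10.58 kN/m.
Surcharge rectangle: K_a q H = 0.2698×23×2.0 = 12.41 kN/m.
Total = 10.58 + 12.41 = 22.99 kN/m.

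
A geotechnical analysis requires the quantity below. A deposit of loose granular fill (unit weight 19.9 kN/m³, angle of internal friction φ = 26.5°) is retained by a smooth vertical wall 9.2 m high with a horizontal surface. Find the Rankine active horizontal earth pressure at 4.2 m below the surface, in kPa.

K_a = (1 − sin φ)/(1 + sin φ) = 0.3829.
σ_h = K_a γ z = 0.3829 × 19.9 × 4.2 = 32.01 kPa.

32.0 kPa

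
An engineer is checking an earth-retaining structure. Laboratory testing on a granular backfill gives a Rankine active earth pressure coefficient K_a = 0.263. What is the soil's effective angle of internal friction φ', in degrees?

K_a = tan²(45° − φ/2) ⇒ 45° − φ/2 = arctan(√0.263) = 27.15°.
φ = 2(45° − 27.15°) = 35.70°.

35.7°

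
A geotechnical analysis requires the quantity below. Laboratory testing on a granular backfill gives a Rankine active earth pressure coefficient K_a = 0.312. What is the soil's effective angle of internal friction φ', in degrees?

K_a = tan²(45° − φ/2) ⇒ 45° − φ/2 = arctan(√0.312) = 29.19°.
φ = 2(45° − 29.19°) = 31.63°.

31.6°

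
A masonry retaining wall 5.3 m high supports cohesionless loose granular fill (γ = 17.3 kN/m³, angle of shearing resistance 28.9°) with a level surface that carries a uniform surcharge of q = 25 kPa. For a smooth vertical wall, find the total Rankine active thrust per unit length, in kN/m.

K_a = tan²(45° − φ/2) = 0.3484.
Soil triangle: ½ K_a γ H² = 0.5×0.3484×17.3×5.3² = 84.64 kN/m.
Surcharge rectangle: K_a q H = 0.3484×25×5.3 = 46.16 kN/m.
Total = 84.64 + 46.16 = 130.8 kN/m.

131 kN/m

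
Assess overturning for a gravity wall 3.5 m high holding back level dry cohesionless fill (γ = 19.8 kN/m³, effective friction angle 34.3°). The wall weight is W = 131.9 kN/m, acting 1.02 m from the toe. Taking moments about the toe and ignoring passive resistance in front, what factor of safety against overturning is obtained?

3.41

K_a = tan²(45° − 34.3°/2) = 0.2792.
P_a = ½K_aγH² = 0.5×0.2792×19.8×3.5² = 33.86 kN/m, acting at H/3 = 1.167 m above the base.
Overturning moment M_o = P_a × H/3 = 33.86 × 1.167 = 39.50.
Resisting moment M_r = W × 1.02 = 131.9 × 1.02 = 134.5.
FS_overturning = M_r/M_o = 134.5/39.50 = 3.406.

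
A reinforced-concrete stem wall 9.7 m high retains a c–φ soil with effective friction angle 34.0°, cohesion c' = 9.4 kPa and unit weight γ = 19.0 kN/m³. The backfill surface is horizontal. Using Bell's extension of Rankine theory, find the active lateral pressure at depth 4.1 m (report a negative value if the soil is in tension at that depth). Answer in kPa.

12.0 kPa

K_a = (1 − sin φ)/(1 + sin φ) = 0.2827.
σ_a = K_a γ z − 2c√K_a = 0.2827×19.0×4.1 − 2×9.4×0.5317 = 12.03 kPa.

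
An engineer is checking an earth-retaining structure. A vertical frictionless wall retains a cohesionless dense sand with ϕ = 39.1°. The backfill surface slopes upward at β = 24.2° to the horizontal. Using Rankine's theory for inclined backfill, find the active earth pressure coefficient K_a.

K_a = cos β · (cos β − √(cos²β − cos²φ)) / (cos β + √(cos²β − cos²φ)).
cos β = 0.9121, cos φ = 0.7760, √(cos²β − cos²φ) = 0.4793.
K_a = 0.9121 × (0.9121 − 0.4793)/(0.9121 + 0.4793) = 0.2837.

0.284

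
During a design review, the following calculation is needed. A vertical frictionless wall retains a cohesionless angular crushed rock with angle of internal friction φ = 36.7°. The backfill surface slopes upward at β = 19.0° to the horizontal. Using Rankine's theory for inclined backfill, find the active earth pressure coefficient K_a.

0.290

K_a = cos β · (cos β − √(cos²β − cos²φ)) / (cos β + √(cos²β − cos²φ)).
cos β = 0.9455, cos φ = 0.8018, √(cos²β − cos²φ) = 0.5012.
K_a = 0.9455 × (0.9455 − 0.5012)/(0.9455 + 0.5012) = 0.2904.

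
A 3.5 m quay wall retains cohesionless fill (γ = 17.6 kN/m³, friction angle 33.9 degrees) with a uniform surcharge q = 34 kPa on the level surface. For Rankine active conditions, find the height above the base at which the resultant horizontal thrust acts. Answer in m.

1.47 m

K_a = 0.2839.
Triangular part P₁ = ½K_aγH² = 30.61 at H/3 = 1.167 m; rectangular part P₂ = K_a q H = 33.78 at H/2 = 1.750 m.
ȳ = (P₁·1.167 + P₂·1.750)/(P₁+P₂) = 1.473 m.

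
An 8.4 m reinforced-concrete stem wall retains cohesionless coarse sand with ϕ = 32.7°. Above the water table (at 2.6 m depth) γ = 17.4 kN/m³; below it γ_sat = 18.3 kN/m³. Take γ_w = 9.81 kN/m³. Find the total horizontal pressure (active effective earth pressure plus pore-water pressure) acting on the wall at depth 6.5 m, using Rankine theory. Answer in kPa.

K_a = (1 − sin φ)/(1 + sin φ) = 0.2985.
γ' = 18.3 − 9.81 = 8.490 kN/m³.
Effective vertical stress at 6.5 m: σ'_v = 17.4×2.6 + 8.490×3.90 = 78.35 kPa.
σ'_h = K_a σ'_v = 0.2985 × 78.35 = 23.39 kPa; u = γ_w × 3.90 = 38.26 kPa.
Total σ_h = 23.39 + 38.26 = 61.65 kPa.

61.6 kPa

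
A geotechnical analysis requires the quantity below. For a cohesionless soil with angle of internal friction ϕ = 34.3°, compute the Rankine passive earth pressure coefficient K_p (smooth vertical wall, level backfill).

K_p = (1 + sin φ)/(1 − sin φ) = tan²(45° + 34.3°/2) = 3.582.

3.58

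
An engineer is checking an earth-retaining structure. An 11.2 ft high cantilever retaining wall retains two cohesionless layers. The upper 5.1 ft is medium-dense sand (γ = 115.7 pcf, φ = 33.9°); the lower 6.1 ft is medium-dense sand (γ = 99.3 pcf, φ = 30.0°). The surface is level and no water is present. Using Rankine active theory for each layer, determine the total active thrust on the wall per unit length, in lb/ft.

2240 lb/ft

K_a1 = tan²(45°−33.9°/2) = 0.2839; K_a2 = tan²(45°−30.0°/2) = 0.3333.
Layer 1: σ at base = K_a1 γ₁ h₁ = 167.5 psf; P₁ = ½×167.5×5.1 = 427.2.
Layer 2: σ_v at top = γ₁h₁ = 590.1; σ_h top = K_a2×590.1 = 196.7; σ_h base = K_a2×(590.1+99.3×6.1) = 398.6.
P₂ = ½(196.7+398.6)×6.1 = 1816. Total P_a = 427.2+1816 = 2243 lb/ft.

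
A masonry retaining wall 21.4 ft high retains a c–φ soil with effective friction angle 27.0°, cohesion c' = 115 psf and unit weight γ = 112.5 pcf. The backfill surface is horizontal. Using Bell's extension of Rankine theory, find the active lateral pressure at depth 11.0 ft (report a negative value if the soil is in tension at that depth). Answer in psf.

324 psf

K_a = (1 − sin φ)/(1 + sin φ) = 0.3755.
σ_a = K_a γ z − 2c√K_a = 0.3755×112.5×11.0 − 2×115×0.6128 = 323.8 psf.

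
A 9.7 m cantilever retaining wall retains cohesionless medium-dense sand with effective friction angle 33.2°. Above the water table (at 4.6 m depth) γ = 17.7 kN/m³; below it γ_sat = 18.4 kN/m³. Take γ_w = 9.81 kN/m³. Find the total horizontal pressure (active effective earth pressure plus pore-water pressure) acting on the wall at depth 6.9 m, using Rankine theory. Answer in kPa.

52.1 kPa

K_a = (1 − sin φ)/(1 + sin φ) = 0.2924.
γ' = 18.4 − 9.81 = 8.590 kN/m³.
Effective vertical stress at 6.9 m: σ'_v = 17.7×4.6 + 8.590×2.30 = 101.2 kPa.
σ'_h = K_a σ'_v = 0.2924 × 101.2 = 29.58 kPa; u = γ_w × 2.30 = 22.56 kPa.
Total σ_h = 29.58 + 22.56 = 52.14 kPa.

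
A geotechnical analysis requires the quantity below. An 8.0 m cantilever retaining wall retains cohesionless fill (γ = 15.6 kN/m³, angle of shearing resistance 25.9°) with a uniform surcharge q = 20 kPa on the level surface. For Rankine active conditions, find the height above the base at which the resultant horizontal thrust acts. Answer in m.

2.99 m

K_a = 0.3920.
Triangular part P₁ = ½K_aγH² = 195.7 at H/3 = 2.667 m; rectangular part P₂ = K_a q H = 62.72 at H/2 = 4.000 m.
ȳ = (P₁·2.667 + P₂·4.000)/(P₁+P₂) = 2.990 m.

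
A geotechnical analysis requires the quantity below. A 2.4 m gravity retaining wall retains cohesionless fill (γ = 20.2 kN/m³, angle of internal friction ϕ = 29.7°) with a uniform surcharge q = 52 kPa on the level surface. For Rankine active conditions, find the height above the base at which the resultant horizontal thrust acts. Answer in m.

1.07 m

K_a = 0.3374.
Triangular part P₁ = ½K_aγH² = 19.63 at H/3 = 0.8000 m; rectangular part P₂ = K_a q H = 42.11 at H/2 = 1.200 m.
ȳ = (P₁·0.8000 + P₂·1.200)/(P₁+P₂) = 1.073 m.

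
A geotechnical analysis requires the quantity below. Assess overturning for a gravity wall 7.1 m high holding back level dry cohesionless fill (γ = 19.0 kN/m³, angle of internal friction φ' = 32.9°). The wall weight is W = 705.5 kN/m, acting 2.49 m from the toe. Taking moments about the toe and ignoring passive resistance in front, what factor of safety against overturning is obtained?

5.24

K_a = tan²(45° − 32.9°/2) = 0.2960.
P_a = ½K_aγH² = 0.5×0.2960×19.0×7.1² = 141.8 kN/m, acting at H/3 = 2.367 m above the base.
Overturning moment M_o = P_a × H/3 = 141.8 × 2.367 = 335.5.
Resisting moment M_r = W × 2.49 = 705.5 × 2.49 = 1757.
FS_overturning = M_r/M_o = 1757/335.5 = 5.236.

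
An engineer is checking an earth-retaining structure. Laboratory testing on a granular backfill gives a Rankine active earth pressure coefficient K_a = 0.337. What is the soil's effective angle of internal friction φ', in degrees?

K_a = tan²(45° − φ/2) ⇒ 45° − φ/2 = arctan(√0.337) = 30.14°.
φ = 2(45° − 30.14°) = 29.73°.

29.7°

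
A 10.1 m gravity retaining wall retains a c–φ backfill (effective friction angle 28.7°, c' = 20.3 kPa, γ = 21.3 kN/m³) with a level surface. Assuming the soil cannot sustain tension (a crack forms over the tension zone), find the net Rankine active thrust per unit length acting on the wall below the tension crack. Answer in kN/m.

K_a = 0.3511; √K_a = 0.5926.
Tension-crack depth z_c = 2c/(γ√K_a) = 2×20.3/(21.3×0.5926) = 3.217 m.
σ_a at base = K_a γ H − 2c√K_a = 0.3511×21.3×10.1 − 2×20.3×0.5926 = 51.48 kPa.
P_a = ½ × 51.48 × (H − z_c) = 0.5×51.48×6.883 = 177.2 kN/m.

177 kN/m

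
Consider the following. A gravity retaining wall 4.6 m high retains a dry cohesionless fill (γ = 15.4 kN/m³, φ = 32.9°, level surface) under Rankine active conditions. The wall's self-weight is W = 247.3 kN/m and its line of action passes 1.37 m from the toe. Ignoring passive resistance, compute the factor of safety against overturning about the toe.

4.58

K_a = tan²(45° − 32.9°/2) = 0.2960.
P_a = ½K_aγH² = 0.5×0.2960×15.4×4.6² = 48.23 kN/m, acting at H/3 = 1.533 m above the base.
Overturning moment M_o = P_a × H/3 = 48.23 × 1.533 = 73.96.
Resisting moment M_r = W × 1.37 = 247.3 × 1.37 = 338.8.
FS_overturning = M_r/M_o = 338.8/73.96 = 4.581.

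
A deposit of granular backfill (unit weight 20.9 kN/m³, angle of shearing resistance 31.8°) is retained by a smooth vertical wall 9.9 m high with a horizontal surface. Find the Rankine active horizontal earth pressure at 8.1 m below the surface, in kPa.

52.4 kPa

K_a = (1 − sin φ)/(1 + sin φ) = 0.3098.
σ_h = K_a γ z = 0.3098 × 20.9 × 8.1 = 52.45 kPa.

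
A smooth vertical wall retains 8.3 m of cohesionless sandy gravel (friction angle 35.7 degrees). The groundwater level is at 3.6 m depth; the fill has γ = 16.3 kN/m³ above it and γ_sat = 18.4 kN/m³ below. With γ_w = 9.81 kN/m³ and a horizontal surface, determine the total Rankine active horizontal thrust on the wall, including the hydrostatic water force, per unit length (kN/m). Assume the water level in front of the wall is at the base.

K_a = tan²(45° − φ/2) = 0.2630.
γ' = 18.4 − 9.81 = 8.590 kN/m³. Depth below WT = 4.7 m.
σ'_h at WT = K_a γ d_w = 15.43 kPa; at base = 15.43 + K_a γ' × 4.7 = 26.05 kPa.
P₁ (0–3.6 m) = ½×15.43×3.6 = 27.78. P₂ (3.6–8.3 m) = ½(15.43+26.05)×4.7 = 97.48.
P_w = ½ γ_w h₂² = 0.5×9.81×4.7² = 108.4. Total = 27.78+97.48+108.4 = 233.6 kN/m.

234 kN/m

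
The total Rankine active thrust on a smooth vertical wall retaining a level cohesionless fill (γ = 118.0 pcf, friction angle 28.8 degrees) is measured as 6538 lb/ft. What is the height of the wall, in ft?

17.8 ft

K_a = 0.3498. P_a = ½ K_a γ H² ⇒ H = √(2P_a/(K_a γ)).
H = √(2×6538/(0.3498×118.0)) = 17.80 ft.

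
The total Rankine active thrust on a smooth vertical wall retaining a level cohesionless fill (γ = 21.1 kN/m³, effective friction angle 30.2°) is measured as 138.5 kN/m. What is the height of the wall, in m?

6.30 m

K_a = 0.3307. P_a = ½ K_a γ H² ⇒ H = √(2P_a/(K_a γ)).
H = √(2×138.5/(0.3307×21.1)) = 6.301 m.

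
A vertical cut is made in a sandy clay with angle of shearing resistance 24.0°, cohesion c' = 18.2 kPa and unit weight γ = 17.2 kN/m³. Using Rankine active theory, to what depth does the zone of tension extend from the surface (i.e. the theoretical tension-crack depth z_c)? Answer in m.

3.26 m

K_a = tan²(45° − 24.0°/2) = 0.4217; √K_a = 0.6494.
The active pressure is zero where K_a γ z = 2c√K_a, so z_c = 2c/(γ√K_a) = 2×18.2/(17.2×0.6494) = 3.259 m.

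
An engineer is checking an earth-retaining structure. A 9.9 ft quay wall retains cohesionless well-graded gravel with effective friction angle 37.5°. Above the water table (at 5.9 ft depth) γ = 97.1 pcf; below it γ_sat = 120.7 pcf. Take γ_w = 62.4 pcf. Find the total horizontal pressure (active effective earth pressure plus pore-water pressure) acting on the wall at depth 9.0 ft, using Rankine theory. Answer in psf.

K_a = (1 − sin φ)/(1 + sin φ) = 0.2432.
γ' = 120.7 − 62.4 = 58.30 pcf.
Effective vertical stress at 9.0 ft: σ'_v = 97.1×5.9 + 58.30×3.10 = 753.6 psf.
σ'_h = K_a σ'_v = 0.2432 × 753.6 = 183.3 psf; u = γ_w × 3.10 = 193.4 psf.
Total σ_h = 183.3 + 193.4 = 376.7 psf.

377 psf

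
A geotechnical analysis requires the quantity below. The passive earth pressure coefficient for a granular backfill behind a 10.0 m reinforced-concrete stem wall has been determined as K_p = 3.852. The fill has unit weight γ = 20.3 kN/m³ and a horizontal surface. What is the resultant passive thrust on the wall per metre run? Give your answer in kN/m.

3910 kN/m

P = ½ K_p γ H² = 0.5 × 3.852 × 20.3 × 10.0² = 3910 kN/m.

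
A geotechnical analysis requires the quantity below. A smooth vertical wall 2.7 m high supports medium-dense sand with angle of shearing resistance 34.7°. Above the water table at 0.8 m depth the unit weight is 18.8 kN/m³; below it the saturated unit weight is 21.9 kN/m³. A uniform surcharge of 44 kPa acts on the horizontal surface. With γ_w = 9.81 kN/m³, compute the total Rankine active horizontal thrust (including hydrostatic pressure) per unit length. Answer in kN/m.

K_a = tan²(45° − φ/2) = 0.2745.
γ' = 21.9 − 9.81 = 12.09 kN/m³. h₂ = H − d_w = 1.9 m.
σ'_h: at surface K_a·q = 12.08; at WT K_a(q+γd_w) = 16.20; at base K_a(q+γd_w+γ'h₂) = 22.51 kPa.
P₁ = ½(12.08+16.20)×0.8 = 11.31; P₂ = ½(16.20+22.51)×1.9 = 36.78; P_w = ½γ_w h₂² = 17.71.
Total = 11.31+36.78+17.71 = 65.80 kN/m.

65.8 kN/m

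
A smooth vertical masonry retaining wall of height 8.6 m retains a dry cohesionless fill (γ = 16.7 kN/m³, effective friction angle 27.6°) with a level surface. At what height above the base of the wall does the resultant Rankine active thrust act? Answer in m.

K_a = 0.3668.
The pressure distribution is triangular, so the resultant acts at H/3 above the base = 8.6/3 = 2.867 m.

2.87 m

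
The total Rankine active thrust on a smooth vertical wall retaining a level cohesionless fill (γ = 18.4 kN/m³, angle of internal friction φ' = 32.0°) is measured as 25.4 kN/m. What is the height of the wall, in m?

K_a = 0.3073. P_a = ½ K_a γ H² ⇒ H = √(2P_a/(K_a γ)).
H = √(2×25.4/(0.3073×18.4)) = 2.998 m.

3.00 m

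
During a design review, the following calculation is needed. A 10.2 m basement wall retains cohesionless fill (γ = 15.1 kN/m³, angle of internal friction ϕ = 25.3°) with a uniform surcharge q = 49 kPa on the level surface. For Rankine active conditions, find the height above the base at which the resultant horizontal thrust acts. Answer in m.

K_a = 0.4012.
Triangular part P₁ = ½K_aγH² = 315.1 at H/3 = 3.400 m; rectangular part P₂ = K_a q H = 200.5 at H/2 = 5.100 m.
ȳ = (P₁·3.400 + P₂·5.100)/(P₁+P₂) = 4.061 m.

4.06 m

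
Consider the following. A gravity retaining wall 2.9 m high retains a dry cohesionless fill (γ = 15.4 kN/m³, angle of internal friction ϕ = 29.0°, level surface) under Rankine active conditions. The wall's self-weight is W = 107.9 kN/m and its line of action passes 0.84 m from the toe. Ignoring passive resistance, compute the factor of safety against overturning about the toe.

K_a = tan²(45° − 29.0°/2) = 0.3470.
P_a = ½K_aγH² = 0.5×0.3470×15.4×2.9² = 22.47 kN/m, acting at H/3 = 0.9667 m above the base.
Overturning moment M_o = P_a × H/3 = 22.47 × 0.9667 = 21.72.
Resisting moment M_r = W × 0.84 = 107.9 × 0.84 = 90.64.
FS_overturning = M_r/M_o = 90.64/21.72 = 4.173.

4.17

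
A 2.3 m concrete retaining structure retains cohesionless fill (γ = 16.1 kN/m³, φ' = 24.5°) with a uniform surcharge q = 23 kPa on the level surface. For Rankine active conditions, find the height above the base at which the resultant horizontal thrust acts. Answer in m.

0.979 m

K_a = 0.4137.
Triangular part P₁ = ½K_aγH² = 17.62 at H/3 = 0.7667 m; rectangular part P₂ = K_a q H = 21.89 at H/2 = 1.150 m.
ȳ = (P₁·0.7667 + P₂·1.150)/(P₁+P₂) = 0.9790 m.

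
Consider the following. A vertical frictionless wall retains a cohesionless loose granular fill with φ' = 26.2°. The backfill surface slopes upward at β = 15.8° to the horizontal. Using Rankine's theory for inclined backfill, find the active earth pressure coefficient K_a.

0.452

K_a = cos β · (cos β − √(cos²β − cos²φ)) / (cos β + √(cos²β − cos²φ)).
cos β = 0.9622, cos φ = 0.8973, √(cos²β − cos²φ) = 0.3475.
K_a = 0.9622 × (0.9622 − 0.3475)/(0.9622 + 0.3475) = 0.4516.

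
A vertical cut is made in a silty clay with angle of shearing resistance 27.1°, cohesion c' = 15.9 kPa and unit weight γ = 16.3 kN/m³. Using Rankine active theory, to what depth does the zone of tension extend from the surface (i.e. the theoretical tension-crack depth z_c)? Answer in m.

3.19 m

K_a = tan²(45° − 27.1°/2) = 0.3741; √K_a = 0.6116.
The active pressure is zero where K_a γ z = 2c√K_a, so z_c = 2c/(γ√K_a) = 2×15.9/(16.3×0.6116) = 3.190 m.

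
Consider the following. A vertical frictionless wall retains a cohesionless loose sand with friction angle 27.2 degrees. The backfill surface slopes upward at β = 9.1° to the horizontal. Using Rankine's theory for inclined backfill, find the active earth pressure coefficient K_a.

K_a = cos β · (cos β − √(cos²β − cos²φ)) / (cos β + √(cos²β − cos²φ)).
cos β = 0.9874, cos φ = 0.8894, √(cos²β − cos²φ) = 0.4289.
K_a = 0.9874 × (0.9874 − 0.4289)/(0.9874 + 0.4289) = 0.3894.

0.389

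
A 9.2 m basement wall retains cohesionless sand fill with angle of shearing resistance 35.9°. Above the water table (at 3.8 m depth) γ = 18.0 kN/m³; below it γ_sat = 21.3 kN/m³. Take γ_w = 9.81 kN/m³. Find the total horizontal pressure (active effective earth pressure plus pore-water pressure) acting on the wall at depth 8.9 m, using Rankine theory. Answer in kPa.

K_a = (1 − sin φ)/(1 + sin φ) = 0.2607.
γ' = 21.3 − 9.81 = 11.49 kN/m³.
Effective vertical stress at 8.9 m: σ'_v = 18.0×3.8 + 11.49×5.10 = 127.0 kPa.
σ'_h = K_a σ'_v = 0.2607 × 127.0 = 33.11 kPa; u = γ_w × 5.10 = 50.03 kPa.
Total σ_h = 33.11 + 50.03 = 83.14 kPa.

83.1 kPa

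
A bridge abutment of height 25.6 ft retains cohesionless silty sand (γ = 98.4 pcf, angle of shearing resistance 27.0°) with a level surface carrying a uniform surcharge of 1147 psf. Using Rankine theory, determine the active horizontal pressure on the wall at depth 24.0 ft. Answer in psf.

1320 psf

K_a = (1 − sin φ)/(1 + sin φ) = 0.3755.
σ_v = γz + q = 98.4 × 24.0 + 1147 = 3509 psf.
σ_h = K_a σ_v = 0.3755 × 3509 = 1318 psf.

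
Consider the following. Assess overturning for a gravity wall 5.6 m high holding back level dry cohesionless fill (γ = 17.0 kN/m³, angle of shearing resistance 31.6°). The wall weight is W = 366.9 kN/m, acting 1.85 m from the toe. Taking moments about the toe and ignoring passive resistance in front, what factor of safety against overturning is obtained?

K_a = tan²(45° − 31.6°/2) = 0.3123.
P_a = ½K_aγH² = 0.5×0.3123×17.0×5.6² = 83.26 kN/m, acting at H/3 = 1.867 m above the base.
Overturning moment M_o = P_a × H/3 = 83.26 × 1.867 = 155.4.
Resisting moment M_r = W × 1.85 = 366.9 × 1.85 = 678.8.
FS_overturning = M_r/M_o = 678.8/155.4 = 4.367.

4.37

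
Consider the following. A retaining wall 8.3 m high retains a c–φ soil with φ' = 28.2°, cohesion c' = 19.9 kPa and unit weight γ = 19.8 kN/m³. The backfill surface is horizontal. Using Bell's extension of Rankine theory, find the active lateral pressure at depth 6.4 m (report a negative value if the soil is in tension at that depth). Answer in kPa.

K_a = (1 − sin φ)/(1 + sin φ) = 0.3582.
σ_a = K_a γ z − 2c√K_a = 0.3582×19.8×6.4 − 2×19.9×0.5985 = 21.57 kPa.

21.6 kPa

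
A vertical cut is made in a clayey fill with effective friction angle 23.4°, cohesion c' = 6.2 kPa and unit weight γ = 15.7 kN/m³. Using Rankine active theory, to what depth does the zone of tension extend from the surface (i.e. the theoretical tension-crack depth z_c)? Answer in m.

K_a = tan²(45° − 23.4°/2) = 0.4315; √K_a = 0.6569.
The active pressure is zero where K_a γ z = 2c√K_a, so z_c = 2c/(γ√K_a) = 2×6.2/(15.7×0.6569) = 1.202 m.

1.20 m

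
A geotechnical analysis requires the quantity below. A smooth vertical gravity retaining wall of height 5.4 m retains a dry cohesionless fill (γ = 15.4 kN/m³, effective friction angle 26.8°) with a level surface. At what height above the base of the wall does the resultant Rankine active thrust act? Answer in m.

1.80 m

K_a = 0.3785.
The pressure distribution is triangular, so the resultant acts at H/3 above the base = 5.4/3 = 1.800 m.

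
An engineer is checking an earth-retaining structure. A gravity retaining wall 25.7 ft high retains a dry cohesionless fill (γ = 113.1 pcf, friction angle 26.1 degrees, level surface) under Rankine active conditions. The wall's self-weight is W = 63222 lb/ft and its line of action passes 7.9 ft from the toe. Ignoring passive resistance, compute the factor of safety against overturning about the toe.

K_a = tan²(45° − 26.1°/2) = 0.3889.
P_a = ½K_aγH² = 0.5×0.3889×113.1×25.7² = 14530 lb/ft, acting at H/3 = 8.567 ft above the base.
Overturning moment M_o = P_a × H/3 = 14530 × 8.567 = 124500.
Resisting moment M_r = W × 7.9 = 63222 × 7.9 = 499500.
FS_overturning = M_r/M_o = 499500/124500 = 4.013.

4.01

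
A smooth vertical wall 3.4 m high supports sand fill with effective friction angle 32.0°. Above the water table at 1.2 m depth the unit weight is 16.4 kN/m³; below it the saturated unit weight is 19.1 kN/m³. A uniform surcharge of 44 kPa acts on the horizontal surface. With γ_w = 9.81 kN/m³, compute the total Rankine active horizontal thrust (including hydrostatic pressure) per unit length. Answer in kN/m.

K_a = tan²(45° − φ/2) = 0.3073.
γ' = 19.1 − 9.81 = 9.290 kN/m³. h₂ = H − d_w = 2.2 m.
σ'_h: at surface K_a·q = 13.52; at WT K_a(q+γd_w) = 19.57; at base K_a(q+γd_w+γ'h₂) = 25.85 kPa.
P₁ = ½(13.52+19.57)×1.2 = 19.85; P₂ = ½(19.57+25.85)×2.2 = 49.95; P_w = ½γ_w h₂² = 23.74.
Total = 19.85+49.95+23.74 = 93.54 kN/m.

93.5 kN/m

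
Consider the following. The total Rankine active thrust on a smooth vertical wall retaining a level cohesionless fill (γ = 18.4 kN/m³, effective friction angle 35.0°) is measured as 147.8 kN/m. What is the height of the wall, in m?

K_a = 0.2710. P_a = ½ K_a γ H² ⇒ H = √(2P_a/(K_a γ)).
H = √(2×147.8/(0.2710×18.4)) = 7.700 m.

7.70 m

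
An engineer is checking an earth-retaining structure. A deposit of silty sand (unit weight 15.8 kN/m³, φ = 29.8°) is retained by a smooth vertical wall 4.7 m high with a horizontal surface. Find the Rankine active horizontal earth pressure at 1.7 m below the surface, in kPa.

K_a = (1 − sin φ)/(1 + sin φ) = 0.3360.
σ_h = K_a γ z = 0.3360 × 15.8 × 1.7 = 9.026 kPa.

9.03 kPa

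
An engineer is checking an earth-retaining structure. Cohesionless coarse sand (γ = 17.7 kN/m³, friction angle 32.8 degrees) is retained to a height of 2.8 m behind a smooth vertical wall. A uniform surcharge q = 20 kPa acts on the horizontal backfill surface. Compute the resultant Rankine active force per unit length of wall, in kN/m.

K_a = tan²(45° − φ/2) = 0.2973.
Soil triangle: ½ K_a γ H² = 0.5×0.2973×17.7×2.8² = 20.63 kN/m.
Surcharge rectangle: K_a q H = 0.2973×20×2.8 = 16.65 kN/m.
Total = 20.63 + 16.65 = 37.27 kN/m.

37.3 kN/m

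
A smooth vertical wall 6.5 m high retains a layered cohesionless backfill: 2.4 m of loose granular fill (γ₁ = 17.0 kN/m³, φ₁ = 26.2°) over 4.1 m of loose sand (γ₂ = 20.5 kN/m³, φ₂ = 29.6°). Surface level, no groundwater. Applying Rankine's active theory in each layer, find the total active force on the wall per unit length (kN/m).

K_a1 = tan²(45°−26.2°/2) = 0.3874; K_a2 = tan²(45°−29.6°/2) = 0.3387.
Layer 1: σ at base = K_a1 γ₁ h₁ = 15.81 kPa; P₁ = ½×15.81×2.4 = 18.97.
Layer 2: σ_v at top = γ₁h₁ = 40.80; σ_h top = K_a2×40.80 = 13.82; σ_h base = K_a2×(40.80+20.5×4.1) = 42.29.
P₂ = ½(13.82+42.29)×4.1 = 115.0. Total P_a = 18.97+115.0 = 134.0 kN/m.

134 kN/m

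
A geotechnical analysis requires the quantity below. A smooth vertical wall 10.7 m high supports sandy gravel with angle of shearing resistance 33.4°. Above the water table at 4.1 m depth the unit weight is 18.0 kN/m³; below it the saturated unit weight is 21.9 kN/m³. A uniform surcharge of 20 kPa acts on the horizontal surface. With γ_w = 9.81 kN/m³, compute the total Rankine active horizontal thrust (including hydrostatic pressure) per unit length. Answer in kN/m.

K_a = tan²(45° − φ/2) = 0.2899.
γ' = 21.9 − 9.81 = 12.09 kN/m³. h₂ = H − d_w = 6.6 m.
σ'_h: at surface K_a·q = 5.798; at WT K_a(q+γd_w) = 27.19; at base K_a(q+γd_w+γ'h₂) = 50.33 kPa.
P₁ = ½(5.798+27.19)×4.1 = 67.64; P₂ = ½(27.19+50.33)×6.6 = 255.8; P_w = ½γ_w h₂² = 213.7.
Total = 67.64+255.8+213.7 = 537.1 kN/m.

537 kN/m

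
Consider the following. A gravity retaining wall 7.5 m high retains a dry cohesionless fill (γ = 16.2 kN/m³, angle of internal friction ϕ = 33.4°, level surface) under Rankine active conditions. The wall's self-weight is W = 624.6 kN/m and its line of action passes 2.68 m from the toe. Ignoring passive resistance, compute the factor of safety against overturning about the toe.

5.07

K_a = tan²(45° − 33.4°/2) = 0.2899.
P_a = ½K_aγH² = 0.5×0.2899×16.2×7.5² = 132.1 kN/m, acting at H/3 = 2.500 m above the base.
Overturning moment M_o = P_a × H/3 = 132.1 × 2.500 = 330.2.
Resisting moment M_r = W × 2.68 = 624.6 × 2.68 = 1674.
FS_overturning = M_r/M_o = 1674/330.2 = 5.069.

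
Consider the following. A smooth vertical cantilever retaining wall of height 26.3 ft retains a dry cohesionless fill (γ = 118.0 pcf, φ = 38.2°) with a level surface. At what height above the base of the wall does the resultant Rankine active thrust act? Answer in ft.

K_a = 0.2358.
The pressure distribution is triangular, so the resultant acts at H/3 above the base = 26.3/3 = 8.767 ft.

8.77 ft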